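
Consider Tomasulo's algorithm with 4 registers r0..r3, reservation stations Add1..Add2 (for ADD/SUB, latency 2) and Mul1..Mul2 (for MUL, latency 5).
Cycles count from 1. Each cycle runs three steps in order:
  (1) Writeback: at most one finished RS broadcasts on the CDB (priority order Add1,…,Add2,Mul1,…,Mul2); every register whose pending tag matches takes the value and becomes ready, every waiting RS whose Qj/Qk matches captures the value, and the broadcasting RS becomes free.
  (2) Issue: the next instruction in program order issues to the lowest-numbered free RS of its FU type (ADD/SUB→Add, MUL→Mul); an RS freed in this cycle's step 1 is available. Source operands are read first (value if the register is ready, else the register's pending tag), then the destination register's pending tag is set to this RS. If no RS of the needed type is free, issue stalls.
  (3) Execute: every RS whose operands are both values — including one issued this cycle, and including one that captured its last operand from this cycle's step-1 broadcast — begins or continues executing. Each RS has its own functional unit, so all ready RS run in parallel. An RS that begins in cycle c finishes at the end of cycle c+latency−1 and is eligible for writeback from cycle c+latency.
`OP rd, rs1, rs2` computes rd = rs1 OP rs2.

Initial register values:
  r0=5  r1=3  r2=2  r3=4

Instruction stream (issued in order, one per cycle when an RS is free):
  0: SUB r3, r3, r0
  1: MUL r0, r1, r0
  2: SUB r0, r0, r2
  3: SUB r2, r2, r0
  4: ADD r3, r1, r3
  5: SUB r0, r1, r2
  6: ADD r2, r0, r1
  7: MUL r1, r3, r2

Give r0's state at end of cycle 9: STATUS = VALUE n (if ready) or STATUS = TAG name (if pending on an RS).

cycle 1: issue SUB r3<-Add1 // r0:5,r1:3,r2:2,r3:Add1
cycle 2: issue MUL r0<-Mul1 // r0:Mul1,r1:3,r2:2,r3:Add1
cycle 3: CDB Add1=-1; issue SUB r0<-Add1 // r0:Add1,r1:3,r2:2,r3:-1
cycle 4: issue SUB r2<-Add2 // r0:Add1,r1:3,r2:Add2,r3:-1
cycle 5: stall // r0:Add1,r1:3,r2:Add2,r3:-1
cycle 6: stall // r0:Add1,r1:3,r2:Add2,r3:-1
cycle 7: CDB Mul1=15; stall // r0:Add1,r1:3,r2:Add2,r3:-1
cycle 8: stall // r0:Add1,r1:3,r2:Add2,r3:-1
cycle 9: CDB Add1=13; issue ADD r3<-Add1 // r0:13,r1:3,r2:Add2,r3:Add1

STATUS = VALUE 13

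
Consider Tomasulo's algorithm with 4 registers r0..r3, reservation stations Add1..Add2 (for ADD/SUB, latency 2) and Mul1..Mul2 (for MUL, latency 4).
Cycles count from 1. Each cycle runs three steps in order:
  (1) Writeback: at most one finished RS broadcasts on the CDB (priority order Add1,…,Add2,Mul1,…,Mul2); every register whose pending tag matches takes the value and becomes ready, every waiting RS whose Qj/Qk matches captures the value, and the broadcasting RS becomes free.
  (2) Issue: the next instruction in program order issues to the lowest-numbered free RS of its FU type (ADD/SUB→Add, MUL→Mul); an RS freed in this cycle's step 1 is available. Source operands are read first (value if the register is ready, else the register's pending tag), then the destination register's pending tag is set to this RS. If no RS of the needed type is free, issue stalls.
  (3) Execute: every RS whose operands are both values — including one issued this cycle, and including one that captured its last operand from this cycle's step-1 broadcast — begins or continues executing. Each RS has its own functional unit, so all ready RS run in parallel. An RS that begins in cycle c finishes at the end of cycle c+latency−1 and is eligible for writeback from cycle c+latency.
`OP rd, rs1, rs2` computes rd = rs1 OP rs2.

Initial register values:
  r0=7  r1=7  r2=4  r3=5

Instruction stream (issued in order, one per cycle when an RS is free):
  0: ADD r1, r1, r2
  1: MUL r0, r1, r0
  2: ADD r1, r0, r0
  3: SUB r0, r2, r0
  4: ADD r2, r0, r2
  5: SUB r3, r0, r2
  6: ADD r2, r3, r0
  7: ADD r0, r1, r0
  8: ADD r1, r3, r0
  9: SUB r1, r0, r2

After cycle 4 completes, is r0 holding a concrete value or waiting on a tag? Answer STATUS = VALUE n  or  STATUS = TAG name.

STATUS = TAG Add2

c1: issue ADD r1<-Add1 | r0:7,r1:Add1,r2:4,r3:5
c2: issue MUL r0<-Mul1 | r0:Mul1,r1:Add1,r2:4,r3:5
c3: CDB Add1=11; issue ADD r1<-Add1 | r0:Mul1,r1:Add1,r2:4,r3:5
c4: issue SUB r0<-Add2 | r0:Add2,r1:Add1,r2:4,r3:5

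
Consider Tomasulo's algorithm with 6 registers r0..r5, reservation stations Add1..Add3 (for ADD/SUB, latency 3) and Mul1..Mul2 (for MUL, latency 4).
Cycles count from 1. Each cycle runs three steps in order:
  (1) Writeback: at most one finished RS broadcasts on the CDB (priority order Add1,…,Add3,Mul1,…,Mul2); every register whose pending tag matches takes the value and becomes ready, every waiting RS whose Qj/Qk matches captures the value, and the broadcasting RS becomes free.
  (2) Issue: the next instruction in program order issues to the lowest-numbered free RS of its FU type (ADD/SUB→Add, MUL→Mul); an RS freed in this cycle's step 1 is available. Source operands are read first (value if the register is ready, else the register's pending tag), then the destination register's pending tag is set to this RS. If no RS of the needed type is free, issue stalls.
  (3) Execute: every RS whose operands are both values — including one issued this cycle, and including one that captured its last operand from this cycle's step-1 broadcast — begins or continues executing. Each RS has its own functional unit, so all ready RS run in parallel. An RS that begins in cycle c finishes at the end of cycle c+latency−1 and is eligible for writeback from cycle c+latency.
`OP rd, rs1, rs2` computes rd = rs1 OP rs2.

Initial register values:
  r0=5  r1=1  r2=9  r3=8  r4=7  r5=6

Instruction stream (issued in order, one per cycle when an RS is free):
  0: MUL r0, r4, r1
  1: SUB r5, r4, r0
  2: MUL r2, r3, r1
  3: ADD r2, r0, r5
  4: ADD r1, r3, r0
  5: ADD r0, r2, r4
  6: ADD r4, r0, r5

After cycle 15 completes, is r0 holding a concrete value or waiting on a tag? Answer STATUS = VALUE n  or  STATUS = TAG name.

STATUS = VALUE 14

cycle 1: issue MUL r0<-Mul1 // r0:Mul1,r1:1,r2:9,r3:8,r4:7,r5:6
cycle 2: issue SUB r5<-Add1 // r0:Mul1,r1:1,r2:9,r3:8,r4:7,r5:Add1
cycle 3: issue MUL r2<-Mul2 // r0:Mul1,r1:1,r2:Mul2,r3:8,r4:7,r5:Add1
cycle 4: issue ADD r2<-Add2 // r0:Mul1,r1:1,r2:Add2,r3:8,r4:7,r5:Add1
cycle 5: CDB Mul1=7; issue ADD r1<-Add3 // r0:7,r1:Add3,r2:Add2,r3:8,r4:7,r5:Add1
cycle 6: stall // r0:7,r1:Add3,r2:Add2,r3:8,r4:7,r5:Add1
cycle 7: CDB Mul2=8; stall // r0:7,r1:Add3,r2:Add2,r3:8,r4:7,r5:Add1
cycle 8: CDB Add1=0; issue ADD r0<-Add1 // r0:Add1,r1:Add3,r2:Add2,r3:8,r4:7,r5:0
cycle 9: CDB Add3=15; issue ADD r4<-Add3 // r0:Add1,r1:15,r2:Add2,r3:8,r4:Add3,r5:0
cycle 10: - // r0:Add1,r1:15,r2:Add2,r3:8,r4:Add3,r5:0
cycle 11: CDB Add2=7 // r0:Add1,r1:15,r2:7,r3:8,r4:Add3,r5:0
cycle 12: - // r0:Add1,r1:15,r2:7,r3:8,r4:Add3,r5:0
cycle 13: - // r0:Add1,r1:15,r2:7,r3:8,r4:Add3,r5:0
cycle 14: CDB Add1=14 // r0:14,r1:15,r2:7,r3:8,r4:Add3,r5:0
cycle 15: - // r0:14,r1:15,r2:7,r3:8,r4:Add3,r5:0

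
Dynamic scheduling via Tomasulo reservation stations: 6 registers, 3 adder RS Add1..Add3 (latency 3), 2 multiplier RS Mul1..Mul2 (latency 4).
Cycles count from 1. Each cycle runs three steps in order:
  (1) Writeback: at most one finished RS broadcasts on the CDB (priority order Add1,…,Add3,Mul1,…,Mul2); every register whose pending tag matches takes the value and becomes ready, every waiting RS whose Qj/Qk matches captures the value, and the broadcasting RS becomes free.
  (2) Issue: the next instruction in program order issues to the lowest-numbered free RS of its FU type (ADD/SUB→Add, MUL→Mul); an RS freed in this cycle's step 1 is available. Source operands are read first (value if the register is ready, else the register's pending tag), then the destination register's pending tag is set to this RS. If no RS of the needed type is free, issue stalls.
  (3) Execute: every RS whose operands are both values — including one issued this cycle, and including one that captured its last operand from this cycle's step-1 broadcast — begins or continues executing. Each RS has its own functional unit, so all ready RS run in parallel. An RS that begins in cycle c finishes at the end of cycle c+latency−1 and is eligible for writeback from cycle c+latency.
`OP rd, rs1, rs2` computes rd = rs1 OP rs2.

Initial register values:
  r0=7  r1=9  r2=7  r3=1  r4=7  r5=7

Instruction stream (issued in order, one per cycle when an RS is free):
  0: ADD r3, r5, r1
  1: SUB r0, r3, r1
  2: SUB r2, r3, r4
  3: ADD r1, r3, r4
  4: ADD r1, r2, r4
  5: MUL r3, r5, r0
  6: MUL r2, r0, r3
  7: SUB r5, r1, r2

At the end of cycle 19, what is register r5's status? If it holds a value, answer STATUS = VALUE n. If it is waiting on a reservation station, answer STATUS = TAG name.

STATUS = TAG Add2

  c1: issue ADD r3<-Add1  regs: r0:7,r1:9,r2:7,r3:Add1,r4:7,r5:7
  c2: issue SUB r0<-Add2  regs: r0:Add2,r1:9,r2:7,r3:Add1,r4:7,r5:7
  c3: issue SUB r2<-Add3  regs: r0:Add2,r1:9,r2:Add3,r3:Add1,r4:7,r5:7
  c4: CDB Add1=16; issue ADD r1<-Add1  regs: r0:Add2,r1:Add1,r2:Add3,r3:16,r4:7,r5:7
  c5: stall  regs: r0:Add2,r1:Add1,r2:Add3,r3:16,r4:7,r5:7
  c6: stall  regs: r0:Add2,r1:Add1,r2:Add3,r3:16,r4:7,r5:7
  c7: CDB Add1=23; issue ADD r1<-Add1  regs: r0:Add2,r1:Add1,r2:Add3,r3:16,r4:7,r5:7
  c8: CDB Add2=7; issue MUL r3<-Mul1  regs: r0:7,r1:Add1,r2:Add3,r3:Mul1,r4:7,r5:7
  c9: CDB Add3=9; issue MUL r2<-Mul2  regs: r0:7,r1:Add1,r2:Mul2,r3:Mul1,r4:7,r5:7
  c10: issue SUB r5<-Add2  regs: r0:7,r1:Add1,r2:Mul2,r3:Mul1,r4:7,r5:Add2
  c11: -  regs: r0:7,r1:Add1,r2:Mul2,r3:Mul1,r4:7,r5:Add2
  c12: CDB Add1=16  regs: r0:7,r1:16,r2:Mul2,r3:Mul1,r4:7,r5:Add2
  c13: CDB Mul1=49  regs: r0:7,r1:16,r2:Mul2,r3:49,r4:7,r5:Add2
  c14: -  regs: r0:7,r1:16,r2:Mul2,r3:49,r4:7,r5:Add2
  c15: -  regs: r0:7,r1:16,r2:Mul2,r3:49,r4:7,r5:Add2
  c16: -  regs: r0:7,r1:16,r2:Mul2,r3:49,r4:7,r5:Add2
  c17: CDB Mul2=343  regs: r0:7,r1:16,r2:343,r3:49,r4:7,r5:Add2
  c18: -  regs: r0:7,r1:16,r2:343,r3:49,r4:7,r5:Add2
  c19: -  regs: r0:7,r1:16,r2:343,r3:49,r4:7,r5:Add2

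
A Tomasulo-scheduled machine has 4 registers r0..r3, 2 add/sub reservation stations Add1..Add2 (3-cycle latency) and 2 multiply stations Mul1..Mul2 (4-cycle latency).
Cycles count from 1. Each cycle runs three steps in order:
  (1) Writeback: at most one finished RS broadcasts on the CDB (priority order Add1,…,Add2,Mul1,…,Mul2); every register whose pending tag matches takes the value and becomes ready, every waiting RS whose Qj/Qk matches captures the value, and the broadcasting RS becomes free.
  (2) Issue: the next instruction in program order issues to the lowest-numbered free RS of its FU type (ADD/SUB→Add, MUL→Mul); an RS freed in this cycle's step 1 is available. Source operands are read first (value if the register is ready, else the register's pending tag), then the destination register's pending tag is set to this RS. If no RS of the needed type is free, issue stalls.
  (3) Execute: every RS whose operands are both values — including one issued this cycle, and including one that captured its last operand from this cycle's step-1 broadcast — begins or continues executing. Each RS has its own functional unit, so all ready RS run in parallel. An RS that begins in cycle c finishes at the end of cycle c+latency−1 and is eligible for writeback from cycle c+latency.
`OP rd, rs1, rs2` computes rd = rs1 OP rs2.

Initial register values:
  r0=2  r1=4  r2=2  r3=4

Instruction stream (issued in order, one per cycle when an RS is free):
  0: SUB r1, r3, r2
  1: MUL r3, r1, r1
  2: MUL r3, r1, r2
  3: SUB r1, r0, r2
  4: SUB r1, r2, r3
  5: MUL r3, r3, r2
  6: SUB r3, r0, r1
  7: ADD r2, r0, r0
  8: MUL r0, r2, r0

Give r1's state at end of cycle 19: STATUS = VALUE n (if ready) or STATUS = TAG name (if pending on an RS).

c1: issue SUB r1<-Add1 | r0:2,r1:Add1,r2:2,r3:4
c2: issue MUL r3<-Mul1 | r0:2,r1:Add1,r2:2,r3:Mul1
c3: issue MUL r3<-Mul2 | r0:2,r1:Add1,r2:2,r3:Mul2
c4: CDB Add1=2; issue SUB r1<-Add1 | r0:2,r1:Add1,r2:2,r3:Mul2
c5: issue SUB r1<-Add2 | r0:2,r1:Add2,r2:2,r3:Mul2
c6: stall | r0:2,r1:Add2,r2:2,r3:Mul2
c7: CDB Add1=0; stall | r0:2,r1:Add2,r2:2,r3:Mul2
c8: CDB Mul1=4; issue MUL r3<-Mul1 | r0:2,r1:Add2,r2:2,r3:Mul1
c9: CDB Mul2=4; issue SUB r3<-Add1 | r0:2,r1:Add2,r2:2,r3:Add1
c10: stall | r0:2,r1:Add2,r2:2,r3:Add1
c11: stall | r0:2,r1:Add2,r2:2,r3:Add1
c12: CDB Add2=-2; issue ADD r2<-Add2 | r0:2,r1:-2,r2:Add2,r3:Add1
c13: CDB Mul1=8; issue MUL r0<-Mul1 | r0:Mul1,r1:-2,r2:Add2,r3:Add1
c14: - | r0:Mul1,r1:-2,r2:Add2,r3:Add1
c15: CDB Add1=4 | r0:Mul1,r1:-2,r2:Add2,r3:4
c16: CDB Add2=4 | r0:Mul1,r1:-2,r2:4,r3:4
c17: - | r0:Mul1,r1:-2,r2:4,r3:4
c18: - | r0:Mul1,r1:-2,r2:4,r3:4
c19: - | r0:Mul1,r1:-2,r2:4,r3:4

STATUS = VALUE -2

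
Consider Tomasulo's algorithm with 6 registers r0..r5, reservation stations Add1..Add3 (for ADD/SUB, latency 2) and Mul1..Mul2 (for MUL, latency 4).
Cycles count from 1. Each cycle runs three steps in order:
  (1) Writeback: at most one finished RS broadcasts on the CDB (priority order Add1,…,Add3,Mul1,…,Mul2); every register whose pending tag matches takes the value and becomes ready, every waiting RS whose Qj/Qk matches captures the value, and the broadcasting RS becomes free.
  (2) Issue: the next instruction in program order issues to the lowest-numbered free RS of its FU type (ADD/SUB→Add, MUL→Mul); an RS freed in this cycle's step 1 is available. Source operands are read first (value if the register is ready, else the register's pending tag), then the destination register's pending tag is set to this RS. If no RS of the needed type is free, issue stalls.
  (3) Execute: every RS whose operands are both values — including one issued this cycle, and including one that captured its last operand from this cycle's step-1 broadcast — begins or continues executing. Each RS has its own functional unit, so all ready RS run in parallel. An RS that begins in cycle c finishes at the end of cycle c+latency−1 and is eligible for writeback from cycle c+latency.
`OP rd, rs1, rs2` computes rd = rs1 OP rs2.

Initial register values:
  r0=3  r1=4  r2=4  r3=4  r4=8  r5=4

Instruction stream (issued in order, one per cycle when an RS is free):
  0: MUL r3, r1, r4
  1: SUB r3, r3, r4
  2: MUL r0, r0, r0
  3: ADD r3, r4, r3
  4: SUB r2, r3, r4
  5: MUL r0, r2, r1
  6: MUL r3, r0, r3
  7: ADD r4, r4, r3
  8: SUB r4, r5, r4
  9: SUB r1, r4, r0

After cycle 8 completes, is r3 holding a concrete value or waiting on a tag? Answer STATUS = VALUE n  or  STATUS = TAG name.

STATUS = TAG Mul2

c1: issue MUL r3<-Mul1 | r0:3,r1:4,r2:4,r3:Mul1,r4:8,r5:4
c2: issue SUB r3<-Add1 | r0:3,r1:4,r2:4,r3:Add1,r4:8,r5:4
c3: issue MUL r0<-Mul2 | r0:Mul2,r1:4,r2:4,r3:Add1,r4:8,r5:4
c4: issue ADD r3<-Add2 | r0:Mul2,r1:4,r2:4,r3:Add2,r4:8,r5:4
c5: CDB Mul1=32; issue SUB r2<-Add3 | r0:Mul2,r1:4,r2:Add3,r3:Add2,r4:8,r5:4
c6: issue MUL r0<-Mul1 | r0:Mul1,r1:4,r2:Add3,r3:Add2,r4:8,r5:4
c7: CDB Add1=24; stall | r0:Mul1,r1:4,r2:Add3,r3:Add2,r4:8,r5:4
c8: CDB Mul2=9; issue MUL r3<-Mul2 | r0:Mul1,r1:4,r2:Add3,r3:Mul2,r4:8,r5:4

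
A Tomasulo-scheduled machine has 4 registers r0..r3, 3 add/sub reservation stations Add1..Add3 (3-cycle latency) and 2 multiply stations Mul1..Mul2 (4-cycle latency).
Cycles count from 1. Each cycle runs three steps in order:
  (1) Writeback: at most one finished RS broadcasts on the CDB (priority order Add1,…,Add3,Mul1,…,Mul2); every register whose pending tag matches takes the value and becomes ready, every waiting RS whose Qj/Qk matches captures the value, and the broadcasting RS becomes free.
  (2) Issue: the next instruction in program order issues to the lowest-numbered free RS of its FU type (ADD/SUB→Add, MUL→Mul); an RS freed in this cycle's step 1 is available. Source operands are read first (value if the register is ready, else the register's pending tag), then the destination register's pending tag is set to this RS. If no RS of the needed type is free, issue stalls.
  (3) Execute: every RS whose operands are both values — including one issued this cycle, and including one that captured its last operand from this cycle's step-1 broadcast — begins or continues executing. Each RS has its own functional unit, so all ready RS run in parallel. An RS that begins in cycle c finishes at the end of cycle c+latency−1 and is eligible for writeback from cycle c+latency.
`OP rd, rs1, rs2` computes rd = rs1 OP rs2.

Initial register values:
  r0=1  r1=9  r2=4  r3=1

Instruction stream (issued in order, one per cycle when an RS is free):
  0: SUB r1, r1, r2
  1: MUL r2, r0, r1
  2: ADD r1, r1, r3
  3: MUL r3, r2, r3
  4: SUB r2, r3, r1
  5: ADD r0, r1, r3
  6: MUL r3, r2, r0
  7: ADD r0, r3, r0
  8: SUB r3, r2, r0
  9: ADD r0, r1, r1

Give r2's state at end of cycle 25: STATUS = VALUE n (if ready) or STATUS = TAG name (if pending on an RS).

STATUS = VALUE -1

cycle 1: issue SUB r1<-Add1 // r0:1,r1:Add1,r2:4,r3:1
cycle 2: issue MUL r2<-Mul1 // r0:1,r1:Add1,r2:Mul1,r3:1
cycle 3: issue ADD r1<-Add2 // r0:1,r1:Add2,r2:Mul1,r3:1
cycle 4: CDB Add1=5; issue MUL r3<-Mul2 // r0:1,r1:Add2,r2:Mul1,r3:Mul2
cycle 5: issue SUB r2<-Add1 // r0:1,r1:Add2,r2:Add1,r3:Mul2
cycle 6: issue ADD r0<-Add3 // r0:Add3,r1:Add2,r2:Add1,r3:Mul2
cycle 7: CDB Add2=6; stall // r0:Add3,r1:6,r2:Add1,r3:Mul2
cycle 8: CDB Mul1=5; issue MUL r3<-Mul1 // r0:Add3,r1:6,r2:Add1,r3:Mul1
cycle 9: issue ADD r0<-Add2 // r0:Add2,r1:6,r2:Add1,r3:Mul1
cycle 10: stall // r0:Add2,r1:6,r2:Add1,r3:Mul1
cycle 11: stall // r0:Add2,r1:6,r2:Add1,r3:Mul1
cycle 12: CDB Mul2=5; stall // r0:Add2,r1:6,r2:Add1,r3:Mul1
cycle 13: stall // r0:Add2,r1:6,r2:Add1,r3:Mul1
cycle 14: stall // r0:Add2,r1:6,r2:Add1,r3:Mul1
cycle 15: CDB Add1=-1; issue SUB r3<-Add1 // r0:Add2,r1:6,r2:-1,r3:Add1
cycle 16: CDB Add3=11; issue ADD r0<-Add3 // r0:Add3,r1:6,r2:-1,r3:Add1
cycle 17: - // r0:Add3,r1:6,r2:-1,r3:Add1
cycle 18: - // r0:Add3,r1:6,r2:-1,r3:Add1
cycle 19: CDB Add3=12 // r0:12,r1:6,r2:-1,r3:Add1
cycle 20: CDB Mul1=-11 // r0:12,r1:6,r2:-1,r3:Add1
cycle 21: - // r0:12,r1:6,r2:-1,r3:Add1
cycle 22: - // r0:12,r1:6,r2:-1,r3:Add1
cycle 23: CDB Add2=0 // r0:12,r1:6,r2:-1,r3:Add1
cycle 24: - // r0:12,r1:6,r2:-1,r3:Add1
cycle 25: - // r0:12,r1:6,r2:-1,r3:Add1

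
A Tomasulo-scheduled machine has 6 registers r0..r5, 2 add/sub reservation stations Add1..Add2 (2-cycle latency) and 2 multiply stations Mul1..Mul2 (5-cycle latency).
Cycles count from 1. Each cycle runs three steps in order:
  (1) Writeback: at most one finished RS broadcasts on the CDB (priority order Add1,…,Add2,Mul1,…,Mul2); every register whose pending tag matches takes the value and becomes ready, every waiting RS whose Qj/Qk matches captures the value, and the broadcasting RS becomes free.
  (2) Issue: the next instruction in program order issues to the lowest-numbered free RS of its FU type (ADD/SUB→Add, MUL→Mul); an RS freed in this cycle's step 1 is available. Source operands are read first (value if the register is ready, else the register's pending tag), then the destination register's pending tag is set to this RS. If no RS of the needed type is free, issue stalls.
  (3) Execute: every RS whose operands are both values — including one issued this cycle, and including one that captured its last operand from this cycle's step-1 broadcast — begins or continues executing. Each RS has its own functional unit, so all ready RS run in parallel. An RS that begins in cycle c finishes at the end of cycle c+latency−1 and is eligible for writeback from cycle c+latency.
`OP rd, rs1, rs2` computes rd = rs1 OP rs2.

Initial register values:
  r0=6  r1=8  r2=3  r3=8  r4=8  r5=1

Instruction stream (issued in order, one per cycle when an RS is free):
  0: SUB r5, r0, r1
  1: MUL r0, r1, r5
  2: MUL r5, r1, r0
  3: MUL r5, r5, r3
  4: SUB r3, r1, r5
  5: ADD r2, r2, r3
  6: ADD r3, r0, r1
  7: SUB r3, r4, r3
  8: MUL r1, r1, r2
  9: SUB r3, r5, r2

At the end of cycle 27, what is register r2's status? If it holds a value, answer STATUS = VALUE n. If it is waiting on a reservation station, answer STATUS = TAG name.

STATUS = VALUE 1035

c1: issue SUB r5<-Add1 | r0:6,r1:8,r2:3,r3:8,r4:8,r5:Add1
c2: issue MUL r0<-Mul1 | r0:Mul1,r1:8,r2:3,r3:8,r4:8,r5:Add1
c3: CDB Add1=-2; issue MUL r5<-Mul2 | r0:Mul1,r1:8,r2:3,r3:8,r4:8,r5:Mul2
c4: stall | r0:Mul1,r1:8,r2:3,r3:8,r4:8,r5:Mul2
c5: stall | r0:Mul1,r1:8,r2:3,r3:8,r4:8,r5:Mul2
c6: stall | r0:Mul1,r1:8,r2:3,r3:8,r4:8,r5:Mul2
c7: stall | r0:Mul1,r1:8,r2:3,r3:8,r4:8,r5:Mul2
c8: CDB Mul1=-16; issue MUL r5<-Mul1 | r0:-16,r1:8,r2:3,r3:8,r4:8,r5:Mul1
c9: issue SUB r3<-Add1 | r0:-16,r1:8,r2:3,r3:Add1,r4:8,r5:Mul1
c10: issue ADD r2<-Add2 | r0:-16,r1:8,r2:Add2,r3:Add1,r4:8,r5:Mul1
c11: stall | r0:-16,r1:8,r2:Add2,r3:Add1,r4:8,r5:Mul1
c12: stall | r0:-16,r1:8,r2:Add2,r3:Add1,r4:8,r5:Mul1
c13: CDB Mul2=-128; stall | r0:-16,r1:8,r2:Add2,r3:Add1,r4:8,r5:Mul1
c14: stall | r0:-16,r1:8,r2:Add2,r3:Add1,r4:8,r5:Mul1
c15: stall | r0:-16,r1:8,r2:Add2,r3:Add1,r4:8,r5:Mul1
c16: stall | r0:-16,r1:8,r2:Add2,r3:Add1,r4:8,r5:Mul1
c17: stall | r0:-16,r1:8,r2:Add2,r3:Add1,r4:8,r5:Mul1
c18: CDB Mul1=-1024; stall | r0:-16,r1:8,r2:Add2,r3:Add1,r4:8,r5:-1024
c19: stall | r0:-16,r1:8,r2:Add2,r3:Add1,r4:8,r5:-1024
c20: CDB Add1=1032; issue ADD r3<-Add1 | r0:-16,r1:8,r2:Add2,r3:Add1,r4:8,r5:-1024
c21: stall | r0:-16,r1:8,r2:Add2,r3:Add1,r4:8,r5:-1024
c22: CDB Add1=-8; issue SUB r3<-Add1 | r0:-16,r1:8,r2:Add2,r3:Add1,r4:8,r5:-1024
c23: CDB Add2=1035; issue MUL r1<-Mul1 | r0:-16,r1:Mul1,r2:1035,r3:Add1,r4:8,r5:-1024
c24: CDB Add1=16; issue SUB r3<-Add1 | r0:-16,r1:Mul1,r2:1035,r3:Add1,r4:8,r5:-1024
c25: - | r0:-16,r1:Mul1,r2:1035,r3:Add1,r4:8,r5:-1024
c26: CDB Add1=-2059 | r0:-16,r1:Mul1,r2:1035,r3:-2059,r4:8,r5:-1024
c27: - | r0:-16,r1:Mul1,r2:1035,r3:-2059,r4:8,r5:-1024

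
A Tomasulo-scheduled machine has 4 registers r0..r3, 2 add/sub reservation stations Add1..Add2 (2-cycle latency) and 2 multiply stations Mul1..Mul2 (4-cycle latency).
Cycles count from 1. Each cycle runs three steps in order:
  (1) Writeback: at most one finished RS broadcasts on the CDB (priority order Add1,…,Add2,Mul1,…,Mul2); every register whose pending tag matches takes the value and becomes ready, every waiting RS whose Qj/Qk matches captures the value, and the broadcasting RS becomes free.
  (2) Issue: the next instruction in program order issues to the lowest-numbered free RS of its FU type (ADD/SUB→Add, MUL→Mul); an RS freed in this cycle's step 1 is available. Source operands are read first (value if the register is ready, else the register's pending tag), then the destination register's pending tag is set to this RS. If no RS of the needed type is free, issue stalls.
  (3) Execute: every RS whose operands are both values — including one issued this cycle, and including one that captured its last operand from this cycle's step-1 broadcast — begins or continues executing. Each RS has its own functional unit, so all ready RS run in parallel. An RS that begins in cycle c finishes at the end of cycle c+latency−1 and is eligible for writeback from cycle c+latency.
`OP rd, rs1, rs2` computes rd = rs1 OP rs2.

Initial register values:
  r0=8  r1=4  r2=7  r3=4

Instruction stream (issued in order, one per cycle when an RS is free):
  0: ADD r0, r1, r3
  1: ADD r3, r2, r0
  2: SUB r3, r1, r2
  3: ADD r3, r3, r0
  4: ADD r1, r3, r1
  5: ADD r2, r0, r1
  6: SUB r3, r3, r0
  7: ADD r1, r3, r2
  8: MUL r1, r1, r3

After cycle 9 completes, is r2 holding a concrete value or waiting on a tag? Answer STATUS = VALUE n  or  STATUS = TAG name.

c1: issue ADD r0<-Add1 | r0:Add1,r1:4,r2:7,r3:4
c2: issue ADD r3<-Add2 | r0:Add1,r1:4,r2:7,r3:Add2
c3: CDB Add1=8; issue SUB r3<-Add1 | r0:8,r1:4,r2:7,r3:Add1
c4: stall | r0:8,r1:4,r2:7,r3:Add1
c5: CDB Add1=-3; issue ADD r3<-Add1 | r0:8,r1:4,r2:7,r3:Add1
c6: CDB Add2=15; issue ADD r1<-Add2 | r0:8,r1:Add2,r2:7,r3:Add1
c7: CDB Add1=5; issue ADD r2<-Add1 | r0:8,r1:Add2,r2:Add1,r3:5
c8: stall | r0:8,r1:Add2,r2:Add1,r3:5
c9: CDB Add2=9; issue SUB r3<-Add2 | r0:8,r1:9,r2:Add1,r3:Add2

STATUS = TAG Add1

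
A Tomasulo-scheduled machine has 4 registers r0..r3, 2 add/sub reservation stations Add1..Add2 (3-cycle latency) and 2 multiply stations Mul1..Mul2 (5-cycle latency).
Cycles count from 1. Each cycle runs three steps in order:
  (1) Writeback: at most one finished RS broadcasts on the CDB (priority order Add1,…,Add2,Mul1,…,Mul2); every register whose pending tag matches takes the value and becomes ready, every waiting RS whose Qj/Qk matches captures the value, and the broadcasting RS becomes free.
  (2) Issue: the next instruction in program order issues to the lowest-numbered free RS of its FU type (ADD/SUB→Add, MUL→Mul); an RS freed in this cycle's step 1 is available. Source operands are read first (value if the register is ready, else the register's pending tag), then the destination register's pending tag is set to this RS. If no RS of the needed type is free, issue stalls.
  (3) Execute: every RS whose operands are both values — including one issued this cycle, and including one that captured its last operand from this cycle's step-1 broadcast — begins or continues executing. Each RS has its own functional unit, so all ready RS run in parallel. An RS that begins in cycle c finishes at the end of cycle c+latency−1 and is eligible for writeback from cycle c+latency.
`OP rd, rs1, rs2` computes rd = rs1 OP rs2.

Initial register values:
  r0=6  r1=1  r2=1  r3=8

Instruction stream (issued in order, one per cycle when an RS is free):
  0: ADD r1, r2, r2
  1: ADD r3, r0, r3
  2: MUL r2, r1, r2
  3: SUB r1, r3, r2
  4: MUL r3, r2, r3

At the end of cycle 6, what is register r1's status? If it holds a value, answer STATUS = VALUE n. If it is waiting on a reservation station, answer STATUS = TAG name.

STATUS = TAG Add1

cycle 1: issue ADD r1<-Add1 // r0:6,r1:Add1,r2:1,r3:8
cycle 2: issue ADD r3<-Add2 // r0:6,r1:Add1,r2:1,r3:Add2
cycle 3: issue MUL r2<-Mul1 // r0:6,r1:Add1,r2:Mul1,r3:Add2
cycle 4: CDB Add1=2; issue SUB r1<-Add1 // r0:6,r1:Add1,r2:Mul1,r3:Add2
cycle 5: CDB Add2=14; issue MUL r3<-Mul2 // r0:6,r1:Add1,r2:Mul1,r3:Mul2
cycle 6: - // r0:6,r1:Add1,r2:Mul1,r3:Mul2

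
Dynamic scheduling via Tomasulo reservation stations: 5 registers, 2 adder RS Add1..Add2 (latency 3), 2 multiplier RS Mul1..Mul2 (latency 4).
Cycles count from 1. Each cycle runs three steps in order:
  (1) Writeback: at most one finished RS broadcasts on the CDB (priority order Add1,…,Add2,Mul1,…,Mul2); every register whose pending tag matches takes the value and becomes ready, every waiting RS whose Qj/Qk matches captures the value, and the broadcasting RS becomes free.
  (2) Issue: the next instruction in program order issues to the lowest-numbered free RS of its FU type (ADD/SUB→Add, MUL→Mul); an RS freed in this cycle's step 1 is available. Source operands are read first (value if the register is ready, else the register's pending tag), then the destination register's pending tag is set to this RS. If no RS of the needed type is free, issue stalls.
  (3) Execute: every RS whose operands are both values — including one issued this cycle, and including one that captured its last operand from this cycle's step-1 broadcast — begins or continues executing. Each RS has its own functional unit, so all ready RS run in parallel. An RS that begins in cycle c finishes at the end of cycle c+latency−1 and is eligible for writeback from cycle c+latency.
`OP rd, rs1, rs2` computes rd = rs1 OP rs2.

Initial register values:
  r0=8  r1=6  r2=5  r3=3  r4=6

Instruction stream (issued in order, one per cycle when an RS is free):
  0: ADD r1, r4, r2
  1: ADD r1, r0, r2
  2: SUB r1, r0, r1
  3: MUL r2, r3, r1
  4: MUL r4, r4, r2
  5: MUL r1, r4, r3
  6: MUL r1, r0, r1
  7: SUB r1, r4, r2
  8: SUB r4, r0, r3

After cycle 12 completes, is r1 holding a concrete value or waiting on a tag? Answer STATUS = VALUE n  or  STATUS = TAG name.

c1: issue ADD r1<-Add1 | r0:8,r1:Add1,r2:5,r3:3,r4:6
c2: issue ADD r1<-Add2 | r0:8,r1:Add2,r2:5,r3:3,r4:6
c3: stall | r0:8,r1:Add2,r2:5,r3:3,r4:6
c4: CDB Add1=11; issue SUB r1<-Add1 | r0:8,r1:Add1,r2:5,r3:3,r4:6
c5: CDB Add2=13; issue MUL r2<-Mul1 | r0:8,r1:Add1,r2:Mul1,r3:3,r4:6
c6: issue MUL r4<-Mul2 | r0:8,r1:Add1,r2:Mul1,r3:3,r4:Mul2
c7: stall | r0:8,r1:Add1,r2:Mul1,r3:3,r4:Mul2
c8: CDB Add1=-5; stall | r0:8,r1:-5,r2:Mul1,r3:3,r4:Mul2
c9: stall | r0:8,r1:-5,r2:Mul1,r3:3,r4:Mul2
c10: stall | r0:8,r1:-5,r2:Mul1,r3:3,r4:Mul2
c11: stall | r0:8,r1:-5,r2:Mul1,r3:3,r4:Mul2
c12: CDB Mul1=-15; issue MUL r1<-Mul1 | r0:8,r1:Mul1,r2:-15,r3:3,r4:Mul2

STATUS = TAG Mul1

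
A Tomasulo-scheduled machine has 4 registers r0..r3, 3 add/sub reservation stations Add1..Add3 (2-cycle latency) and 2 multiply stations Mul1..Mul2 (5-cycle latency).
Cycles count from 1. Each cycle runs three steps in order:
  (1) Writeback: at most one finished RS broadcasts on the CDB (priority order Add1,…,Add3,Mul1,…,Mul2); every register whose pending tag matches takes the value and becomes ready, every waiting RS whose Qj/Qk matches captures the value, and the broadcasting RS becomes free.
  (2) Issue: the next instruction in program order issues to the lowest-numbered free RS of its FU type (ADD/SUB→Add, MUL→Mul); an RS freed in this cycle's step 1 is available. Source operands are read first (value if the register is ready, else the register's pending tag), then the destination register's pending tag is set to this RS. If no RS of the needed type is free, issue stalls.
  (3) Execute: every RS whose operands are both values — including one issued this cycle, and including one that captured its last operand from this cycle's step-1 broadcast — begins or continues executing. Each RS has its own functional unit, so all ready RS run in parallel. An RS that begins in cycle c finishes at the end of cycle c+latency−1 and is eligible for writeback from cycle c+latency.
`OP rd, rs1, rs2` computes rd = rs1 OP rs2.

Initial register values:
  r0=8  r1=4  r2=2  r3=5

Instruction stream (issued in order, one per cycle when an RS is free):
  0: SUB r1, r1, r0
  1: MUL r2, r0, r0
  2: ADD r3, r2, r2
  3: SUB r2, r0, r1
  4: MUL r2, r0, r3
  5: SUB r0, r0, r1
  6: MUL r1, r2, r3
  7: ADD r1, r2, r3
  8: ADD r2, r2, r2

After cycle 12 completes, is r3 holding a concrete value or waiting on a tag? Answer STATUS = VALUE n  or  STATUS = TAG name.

STATUS = VALUE 128

  c1: issue SUB r1<-Add1  regs: r0:8,r1:Add1,r2:2,r3:5
  c2: issue MUL r2<-Mul1  regs: r0:8,r1:Add1,r2:Mul1,r3:5
  c3: CDB Add1=-4; issue ADD r3<-Add1  regs: r0:8,r1:-4,r2:Mul1,r3:Add1
  c4: issue SUB r2<-Add2  regs: r0:8,r1:-4,r2:Add2,r3:Add1
  c5: issue MUL r2<-Mul2  regs: r0:8,r1:-4,r2:Mul2,r3:Add1
  c6: CDB Add2=12; issue SUB r0<-Add2  regs: r0:Add2,r1:-4,r2:Mul2,r3:Add1
  c7: CDB Mul1=64; issue MUL r1<-Mul1  regs: r0:Add2,r1:Mul1,r2:Mul2,r3:Add1
  c8: CDB Add2=12; issue ADD r1<-Add2  regs: r0:12,r1:Add2,r2:Mul2,r3:Add1
  c9: CDB Add1=128; issue ADD r2<-Add1  regs: r0:12,r1:Add2,r2:Add1,r3:128
  c10: -  regs: r0:12,r1:Add2,r2:Add1,r3:128
  c11: -  regs: r0:12,r1:Add2,r2:Add1,r3:128
  c12: -  regs: r0:12,r1:Add2,r2:Add1,r3:128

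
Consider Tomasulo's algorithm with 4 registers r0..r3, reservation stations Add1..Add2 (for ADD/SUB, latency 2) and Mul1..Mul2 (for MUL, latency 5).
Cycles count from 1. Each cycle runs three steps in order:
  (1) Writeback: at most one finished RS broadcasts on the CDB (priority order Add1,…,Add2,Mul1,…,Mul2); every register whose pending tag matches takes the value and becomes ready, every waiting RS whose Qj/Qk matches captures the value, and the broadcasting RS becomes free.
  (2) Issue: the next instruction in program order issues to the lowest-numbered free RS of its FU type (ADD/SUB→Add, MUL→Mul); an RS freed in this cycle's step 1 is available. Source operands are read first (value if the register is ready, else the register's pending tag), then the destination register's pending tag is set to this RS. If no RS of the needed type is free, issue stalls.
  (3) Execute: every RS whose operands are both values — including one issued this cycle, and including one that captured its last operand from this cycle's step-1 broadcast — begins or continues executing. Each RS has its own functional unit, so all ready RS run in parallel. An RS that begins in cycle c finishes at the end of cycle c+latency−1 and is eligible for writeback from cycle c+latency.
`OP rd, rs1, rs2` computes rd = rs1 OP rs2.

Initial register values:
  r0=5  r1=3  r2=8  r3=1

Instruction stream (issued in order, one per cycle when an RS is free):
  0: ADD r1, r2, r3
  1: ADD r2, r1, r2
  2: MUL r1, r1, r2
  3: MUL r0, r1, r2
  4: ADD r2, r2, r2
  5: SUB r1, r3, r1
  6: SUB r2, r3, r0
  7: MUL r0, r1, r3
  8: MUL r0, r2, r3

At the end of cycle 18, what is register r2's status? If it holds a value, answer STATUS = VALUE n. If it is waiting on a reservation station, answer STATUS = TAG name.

  c1: issue ADD r1<-Add1  regs: r0:5,r1:Add1,r2:8,r3:1
  c2: issue ADD r2<-Add2  regs: r0:5,r1:Add1,r2:Add2,r3:1
  c3: CDB Add1=9; issue MUL r1<-Mul1  regs: r0:5,r1:Mul1,r2:Add2,r3:1
  c4: issue MUL r0<-Mul2  regs: r0:Mul2,r1:Mul1,r2:Add2,r3:1
  c5: CDB Add2=17; issue ADD r2<-Add1  regs: r0:Mul2,r1:Mul1,r2:Add1,r3:1
  c6: issue SUB r1<-Add2  regs: r0:Mul2,r1:Add2,r2:Add1,r3:1
  c7: CDB Add1=34; issue SUB r2<-Add1  regs: r0:Mul2,r1:Add2,r2:Add1,r3:1
  c8: stall  regs: r0:Mul2,r1:Add2,r2:Add1,r3:1
  c9: stall  regs: r0:Mul2,r1:Add2,r2:Add1,r3:1
  c10: CDB Mul1=153; issue MUL r0<-Mul1  regs: r0:Mul1,r1:Add2,r2:Add1,r3:1
  c11: stall  regs: r0:Mul1,r1:Add2,r2:Add1,r3:1
  c12: CDB Add2=-152; stall  regs: r0:Mul1,r1:-152,r2:Add1,r3:1
  c13: stall  regs: r0:Mul1,r1:-152,r2:Add1,r3:1
  c14: stall  regs: r0:Mul1,r1:-152,r2:Add1,r3:1
  c15: CDB Mul2=2601; issue MUL r0<-Mul2  regs: r0:Mul2,r1:-152,r2:Add1,r3:1
  c16: -  regs: r0:Mul2,r1:-152,r2:Add1,r3:1
  c17: CDB Add1=-2600  regs: r0:Mul2,r1:-152,r2:-2600,r3:1
  c18: CDB Mul1=-152  regs: r0:Mul2,r1:-152,r2:-2600,r3:1

STATUS = VALUE -2600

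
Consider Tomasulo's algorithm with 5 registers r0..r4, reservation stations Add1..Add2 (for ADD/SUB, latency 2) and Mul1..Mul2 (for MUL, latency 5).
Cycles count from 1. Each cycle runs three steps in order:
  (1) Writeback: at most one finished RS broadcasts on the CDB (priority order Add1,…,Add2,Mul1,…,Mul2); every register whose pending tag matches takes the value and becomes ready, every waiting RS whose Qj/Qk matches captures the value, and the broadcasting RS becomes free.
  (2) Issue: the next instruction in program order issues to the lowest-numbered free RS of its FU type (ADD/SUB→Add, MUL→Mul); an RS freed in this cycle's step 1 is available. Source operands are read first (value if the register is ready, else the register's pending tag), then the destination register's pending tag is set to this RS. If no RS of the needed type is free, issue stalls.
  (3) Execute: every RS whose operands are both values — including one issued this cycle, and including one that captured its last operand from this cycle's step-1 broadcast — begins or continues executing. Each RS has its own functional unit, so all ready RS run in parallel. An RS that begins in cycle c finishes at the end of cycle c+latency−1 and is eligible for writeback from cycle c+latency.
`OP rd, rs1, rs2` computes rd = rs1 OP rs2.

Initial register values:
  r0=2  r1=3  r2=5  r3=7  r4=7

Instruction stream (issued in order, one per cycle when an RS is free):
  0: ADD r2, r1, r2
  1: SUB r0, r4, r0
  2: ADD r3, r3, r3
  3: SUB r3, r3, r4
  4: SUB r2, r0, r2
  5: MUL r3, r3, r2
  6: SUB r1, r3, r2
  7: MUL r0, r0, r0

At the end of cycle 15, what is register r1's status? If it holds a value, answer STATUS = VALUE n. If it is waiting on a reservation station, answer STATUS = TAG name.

c1: issue ADD r2<-Add1 | r0:2,r1:3,r2:Add1,r3:7,r4:7
c2: issue SUB r0<-Add2 | r0:Add2,r1:3,r2:Add1,r3:7,r4:7
c3: CDB Add1=8; issue ADD r3<-Add1 | r0:Add2,r1:3,r2:8,r3:Add1,r4:7
c4: CDB Add2=5; issue SUB r3<-Add2 | r0:5,r1:3,r2:8,r3:Add2,r4:7
c5: CDB Add1=14; issue SUB r2<-Add1 | r0:5,r1:3,r2:Add1,r3:Add2,r4:7
c6: issue MUL r3<-Mul1 | r0:5,r1:3,r2:Add1,r3:Mul1,r4:7
c7: CDB Add1=-3; issue SUB r1<-Add1 | r0:5,r1:Add1,r2:-3,r3:Mul1,r4:7
c8: CDB Add2=7; issue MUL r0<-Mul2 | r0:Mul2,r1:Add1,r2:-3,r3:Mul1,r4:7
c9: - | r0:Mul2,r1:Add1,r2:-3,r3:Mul1,r4:7
c10: - | r0:Mul2,r1:Add1,r2:-3,r3:Mul1,r4:7
c11: - | r0:Mul2,r1:Add1,r2:-3,r3:Mul1,r4:7
c12: - | r0:Mul2,r1:Add1,r2:-3,r3:Mul1,r4:7
c13: CDB Mul1=-21 | r0:Mul2,r1:Add1,r2:-3,r3:-21,r4:7
c14: CDB Mul2=25 | r0:25,r1:Add1,r2:-3,r3:-21,r4:7
c15: CDB Add1=-18 | r0:25,r1:-18,r2:-3,r3:-21,r4:7

STATUS = VALUE -18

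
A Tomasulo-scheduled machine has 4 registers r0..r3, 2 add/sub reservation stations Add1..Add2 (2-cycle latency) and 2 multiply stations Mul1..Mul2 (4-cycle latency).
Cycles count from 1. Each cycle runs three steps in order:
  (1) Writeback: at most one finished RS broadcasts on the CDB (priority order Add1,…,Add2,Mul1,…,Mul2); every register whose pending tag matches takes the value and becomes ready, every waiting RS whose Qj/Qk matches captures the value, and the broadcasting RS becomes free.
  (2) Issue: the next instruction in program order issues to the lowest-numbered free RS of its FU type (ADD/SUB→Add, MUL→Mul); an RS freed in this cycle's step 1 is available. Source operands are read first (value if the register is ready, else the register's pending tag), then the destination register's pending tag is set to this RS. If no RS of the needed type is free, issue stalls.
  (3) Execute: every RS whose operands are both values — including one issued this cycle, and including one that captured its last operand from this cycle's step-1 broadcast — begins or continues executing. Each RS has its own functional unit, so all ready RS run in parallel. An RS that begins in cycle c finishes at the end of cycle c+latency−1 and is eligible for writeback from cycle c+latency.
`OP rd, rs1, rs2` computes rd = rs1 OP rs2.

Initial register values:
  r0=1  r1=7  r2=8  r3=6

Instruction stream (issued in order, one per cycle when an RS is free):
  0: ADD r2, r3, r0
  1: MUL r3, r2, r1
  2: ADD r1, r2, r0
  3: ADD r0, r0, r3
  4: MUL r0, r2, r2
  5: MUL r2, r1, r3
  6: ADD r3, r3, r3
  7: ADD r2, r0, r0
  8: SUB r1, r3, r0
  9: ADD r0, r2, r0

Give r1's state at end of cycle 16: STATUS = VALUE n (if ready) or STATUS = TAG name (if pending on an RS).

c1: issue ADD r2<-Add1 | r0:1,r1:7,r2:Add1,r3:6
c2: issue MUL r3<-Mul1 | r0:1,r1:7,r2:Add1,r3:Mul1
c3: CDB Add1=7; issue ADD r1<-Add1 | r0:1,r1:Add1,r2:7,r3:Mul1
c4: issue ADD r0<-Add2 | r0:Add2,r1:Add1,r2:7,r3:Mul1
c5: CDB Add1=8; issue MUL r0<-Mul2 | r0:Mul2,r1:8,r2:7,r3:Mul1
c6: stall | r0:Mul2,r1:8,r2:7,r3:Mul1
c7: CDB Mul1=49; issue MUL r2<-Mul1 | r0:Mul2,r1:8,r2:Mul1,r3:49
c8: issue ADD r3<-Add1 | r0:Mul2,r1:8,r2:Mul1,r3:Add1
c9: CDB Add2=50; issue ADD r2<-Add2 | r0:Mul2,r1:8,r2:Add2,r3:Add1
c10: CDB Add1=98; issue SUB r1<-Add1 | r0:Mul2,r1:Add1,r2:Add2,r3:98
c11: CDB Mul1=392; stall | r0:Mul2,r1:Add1,r2:Add2,r3:98
c12: CDB Mul2=49; stall | r0:49,r1:Add1,r2:Add2,r3:98
c13: stall | r0:49,r1:Add1,r2:Add2,r3:98
c14: CDB Add1=49; issue ADD r0<-Add1 | r0:Add1,r1:49,r2:Add2,r3:98
c15: CDB Add2=98 | r0:Add1,r1:49,r2:98,r3:98
c16: - | r0:Add1,r1:49,r2:98,r3:98

STATUS = VALUE 49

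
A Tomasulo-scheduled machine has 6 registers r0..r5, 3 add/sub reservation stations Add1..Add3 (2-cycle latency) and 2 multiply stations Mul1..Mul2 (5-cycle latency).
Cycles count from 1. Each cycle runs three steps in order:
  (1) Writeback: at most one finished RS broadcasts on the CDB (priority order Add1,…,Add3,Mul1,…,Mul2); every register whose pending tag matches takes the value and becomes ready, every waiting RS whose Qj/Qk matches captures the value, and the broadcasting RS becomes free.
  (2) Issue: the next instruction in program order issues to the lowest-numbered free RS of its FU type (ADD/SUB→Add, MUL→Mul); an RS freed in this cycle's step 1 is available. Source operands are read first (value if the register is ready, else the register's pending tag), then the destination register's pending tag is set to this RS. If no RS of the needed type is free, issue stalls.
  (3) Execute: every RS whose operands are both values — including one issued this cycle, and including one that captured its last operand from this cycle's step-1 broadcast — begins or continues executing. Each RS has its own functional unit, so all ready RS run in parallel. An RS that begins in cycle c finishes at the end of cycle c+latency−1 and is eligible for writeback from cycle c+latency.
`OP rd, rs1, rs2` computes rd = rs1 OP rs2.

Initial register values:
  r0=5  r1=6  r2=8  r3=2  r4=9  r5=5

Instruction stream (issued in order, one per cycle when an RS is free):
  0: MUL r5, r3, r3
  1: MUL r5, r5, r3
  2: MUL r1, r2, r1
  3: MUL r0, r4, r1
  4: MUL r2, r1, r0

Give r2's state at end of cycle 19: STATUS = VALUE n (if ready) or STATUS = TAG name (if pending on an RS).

STATUS = TAG Mul2

  c1: issue MUL r5<-Mul1  regs: r0:5,r1:6,r2:8,r3:2,r4:9,r5:Mul1
  c2: issue MUL r5<-Mul2  regs: r0:5,r1:6,r2:8,r3:2,r4:9,r5:Mul2
  c3: stall  regs: r0:5,r1:6,r2:8,r3:2,r4:9,r5:Mul2
  c4: stall  regs: r0:5,r1:6,r2:8,r3:2,r4:9,r5:Mul2
  c5: stall  regs: r0:5,r1:6,r2:8,r3:2,r4:9,r5:Mul2
  c6: CDB Mul1=4; issue MUL r1<-Mul1  regs: r0:5,r1:Mul1,r2:8,r3:2,r4:9,r5:Mul2
  c7: stall  regs: r0:5,r1:Mul1,r2:8,r3:2,r4:9,r5:Mul2
  c8: stall  regs: r0:5,r1:Mul1,r2:8,r3:2,r4:9,r5:Mul2
  c9: stall  regs: r0:5,r1:Mul1,r2:8,r3:2,r4:9,r5:Mul2
  c10: stall  regs: r0:5,r1:Mul1,r2:8,r3:2,r4:9,r5:Mul2
  c11: CDB Mul1=48; issue MUL r0<-Mul1  regs: r0:Mul1,r1:48,r2:8,r3:2,r4:9,r5:Mul2
  c12: CDB Mul2=8; issue MUL r2<-Mul2  regs: r0:Mul1,r1:48,r2:Mul2,r3:2,r4:9,r5:8
  c13: -  regs: r0:Mul1,r1:48,r2:Mul2,r3:2,r4:9,r5:8
  c14: -  regs: r0:Mul1,r1:48,r2:Mul2,r3:2,r4:9,r5:8
  c15: -  regs: r0:Mul1,r1:48,r2:Mul2,r3:2,r4:9,r5:8
  c16: CDB Mul1=432  regs: r0:432,r1:48,r2:Mul2,r3:2,r4:9,r5:8
  c17: -  regs: r0:432,r1:48,r2:Mul2,r3:2,r4:9,r5:8
  c18: -  regs: r0:432,r1:48,r2:Mul2,r3:2,r4:9,r5:8
  c19: -  regs: r0:432,r1:48,r2:Mul2,r3:2,r4:9,r5:8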